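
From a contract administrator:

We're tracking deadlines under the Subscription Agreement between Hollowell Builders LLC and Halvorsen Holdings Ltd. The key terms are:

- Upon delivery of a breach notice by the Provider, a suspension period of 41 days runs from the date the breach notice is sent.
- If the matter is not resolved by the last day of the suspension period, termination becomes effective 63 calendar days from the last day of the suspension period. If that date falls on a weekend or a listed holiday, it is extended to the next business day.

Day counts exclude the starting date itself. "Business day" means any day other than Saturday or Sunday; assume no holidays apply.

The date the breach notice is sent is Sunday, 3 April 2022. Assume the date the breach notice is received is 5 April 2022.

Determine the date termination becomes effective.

18 July 2022

The last day of the suspension period: 3 April 2022 + 41 days = 14 May 2022.
The date termination becomes effective: 14 May 2022 + 63 days = 16 July 2022. That falls on a Saturday, so it rolls to the next business day, Monday, 18 July 2022.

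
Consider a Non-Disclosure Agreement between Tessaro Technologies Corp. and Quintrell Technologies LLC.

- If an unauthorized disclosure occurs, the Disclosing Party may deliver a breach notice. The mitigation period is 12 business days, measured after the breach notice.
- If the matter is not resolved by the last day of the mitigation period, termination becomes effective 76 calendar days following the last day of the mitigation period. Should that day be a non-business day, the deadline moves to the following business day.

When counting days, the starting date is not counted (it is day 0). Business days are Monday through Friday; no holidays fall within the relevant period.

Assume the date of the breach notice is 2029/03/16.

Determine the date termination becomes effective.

The last day of the mitigation period: counting 12 business days from Friday, 2029/03/16 (Mar 19, Mar 20, Mar 21, Mar 22, …, Mar 30, Apr 2, Apr 3, skipping weekends) reaches Tuesday, 2029/04/03.
The date termination becomes effective: 76 calendar days after 2029/04/03 is 2029/06/18. 2029/06/18 is a Monday, so no roll-forward applies.

2029/06/18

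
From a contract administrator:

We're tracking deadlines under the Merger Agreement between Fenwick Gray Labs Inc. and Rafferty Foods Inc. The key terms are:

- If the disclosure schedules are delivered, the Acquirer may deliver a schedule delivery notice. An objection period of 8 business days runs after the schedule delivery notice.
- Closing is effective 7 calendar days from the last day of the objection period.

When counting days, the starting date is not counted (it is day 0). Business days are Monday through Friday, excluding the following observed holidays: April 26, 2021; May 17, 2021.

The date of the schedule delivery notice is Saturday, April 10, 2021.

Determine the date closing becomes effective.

The last day of the objection period: 8 business days after Saturday, April 10, 2021, skipping weekends — Apr 12, Apr 13, Apr 14, Apr 15, Apr 16, Apr 19, Apr 20, Apr 21 — lands on Wednesday, April 21, 2021.
The date closing becomes effective: April 21, 2021 + 7 days = April 28, 2021.

April 28, 2021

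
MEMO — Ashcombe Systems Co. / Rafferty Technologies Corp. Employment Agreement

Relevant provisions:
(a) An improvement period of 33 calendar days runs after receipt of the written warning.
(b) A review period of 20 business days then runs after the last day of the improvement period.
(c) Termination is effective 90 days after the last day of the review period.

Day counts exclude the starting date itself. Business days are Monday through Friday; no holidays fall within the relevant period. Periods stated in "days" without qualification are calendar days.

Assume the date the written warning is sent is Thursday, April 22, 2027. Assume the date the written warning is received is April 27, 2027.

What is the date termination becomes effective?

Adding 33 calendar days to April 27, 2027 gives May 30, 2027, which is the last day of the improvement period.
The last day of the review period: 20 business days after Sunday, May 30, 2027, skipping weekends — May 31, Jun 1, Jun 2, Jun 3, …, Jun 23, Jun 24, Jun 25 — lands on Friday, June 25, 2027.
The date termination becomes effective: 90 calendar days after June 25, 2027 is September 23, 2027.

September 23, 2027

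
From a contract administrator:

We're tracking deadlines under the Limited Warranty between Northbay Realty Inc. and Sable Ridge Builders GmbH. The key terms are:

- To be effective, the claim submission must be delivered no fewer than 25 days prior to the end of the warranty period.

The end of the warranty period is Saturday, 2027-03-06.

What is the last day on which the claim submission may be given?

2027-02-09

2027-03-06 minus 25 days is 2027-02-09.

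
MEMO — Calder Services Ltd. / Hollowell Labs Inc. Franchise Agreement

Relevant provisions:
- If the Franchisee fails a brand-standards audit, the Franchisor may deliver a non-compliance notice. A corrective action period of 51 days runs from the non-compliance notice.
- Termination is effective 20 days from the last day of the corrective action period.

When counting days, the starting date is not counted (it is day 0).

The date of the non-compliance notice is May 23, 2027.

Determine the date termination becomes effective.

Aug 2, 2027

The last day of the corrective action period: 51 calendar days after May 23, 2027 is Jul 13, 2027.
Adding 20 calendar days to Jul 13, 2027 gives Aug 2, 2027, which is the date termination becomes effective.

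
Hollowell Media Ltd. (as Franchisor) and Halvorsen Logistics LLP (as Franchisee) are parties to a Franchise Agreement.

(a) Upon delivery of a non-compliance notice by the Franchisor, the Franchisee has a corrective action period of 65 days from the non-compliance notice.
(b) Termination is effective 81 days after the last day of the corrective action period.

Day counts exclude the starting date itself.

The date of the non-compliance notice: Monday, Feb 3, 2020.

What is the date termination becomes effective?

Jun 28, 2020

The last day of the corrective action period: 65 calendar days after Feb 3, 2020 is Apr 8, 2020.
Adding 81 calendar days to Apr 8, 2020 gives Jun 28, 2020, which is the date termination becomes effective.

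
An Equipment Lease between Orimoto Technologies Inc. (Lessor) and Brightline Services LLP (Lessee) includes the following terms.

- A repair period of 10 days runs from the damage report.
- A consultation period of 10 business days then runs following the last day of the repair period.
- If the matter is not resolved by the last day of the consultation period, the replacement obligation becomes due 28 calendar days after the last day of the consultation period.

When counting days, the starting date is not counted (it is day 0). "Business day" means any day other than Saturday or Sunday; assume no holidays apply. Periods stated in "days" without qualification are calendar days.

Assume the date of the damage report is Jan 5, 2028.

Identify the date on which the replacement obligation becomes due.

Feb 25, 2028

The last day of the repair period: 10 calendar days after Jan 5, 2028 is Jan 15, 2028.
The last day of the consultation period: counting 10 business days from Saturday, Jan 15, 2028 (Jan 17, Jan 18, Jan 19, Jan 20, Jan 21, Jan 24, Jan 25, Jan 26, Jan 27, Jan 28, skipping weekends) reaches Friday, Jan 28, 2028.
Adding 28 calendar days to Jan 28, 2028 gives Feb 25, 2028, which is the date on which the replacement obligation becomes due.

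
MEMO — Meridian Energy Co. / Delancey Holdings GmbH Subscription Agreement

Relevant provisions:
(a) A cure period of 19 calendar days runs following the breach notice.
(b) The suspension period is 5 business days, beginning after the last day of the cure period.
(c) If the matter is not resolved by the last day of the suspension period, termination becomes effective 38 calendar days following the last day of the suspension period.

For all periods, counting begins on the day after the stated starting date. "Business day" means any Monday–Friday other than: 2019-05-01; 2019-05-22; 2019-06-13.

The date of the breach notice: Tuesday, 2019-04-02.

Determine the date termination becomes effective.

The last day of the cure period: 2019-04-02 + 19 days = 2019-04-21.
The last day of the suspension period: 5 business days after Sunday, 2019-04-21, skipping weekends — Apr 22, Apr 23, Apr 24, Apr 25, Apr 26 — lands on Friday, 2019-04-26.
The date termination becomes effective: 2019-04-26 + 38 days = 2019-06-03.

2019-06-03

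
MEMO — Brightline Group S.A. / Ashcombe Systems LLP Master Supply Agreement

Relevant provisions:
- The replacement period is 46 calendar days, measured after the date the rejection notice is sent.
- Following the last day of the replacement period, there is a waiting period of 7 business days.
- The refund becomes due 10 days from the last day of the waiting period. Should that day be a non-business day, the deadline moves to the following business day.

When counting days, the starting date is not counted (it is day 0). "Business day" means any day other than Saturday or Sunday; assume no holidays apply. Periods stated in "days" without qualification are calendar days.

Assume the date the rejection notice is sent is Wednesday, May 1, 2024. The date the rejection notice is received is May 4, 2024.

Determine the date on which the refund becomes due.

Jul 5, 2024

Adding 46 calendar days to May 1, 2024 gives Jun 16, 2024, which is the last day of the replacement period.
The last day of the waiting period: 7 business days after Sunday, Jun 16, 2024, skipping weekends — Jun 17, Jun 18, Jun 19, Jun 20, Jun 21, Jun 24, Jun 25 — lands on Tuesday, Jun 25, 2024.
Adding 10 calendar days to Jun 25, 2024 gives Jul 5, 2024, which is the date on which the refund becomes due. Jul 5, 2024 is a Friday, so no roll-forward applies.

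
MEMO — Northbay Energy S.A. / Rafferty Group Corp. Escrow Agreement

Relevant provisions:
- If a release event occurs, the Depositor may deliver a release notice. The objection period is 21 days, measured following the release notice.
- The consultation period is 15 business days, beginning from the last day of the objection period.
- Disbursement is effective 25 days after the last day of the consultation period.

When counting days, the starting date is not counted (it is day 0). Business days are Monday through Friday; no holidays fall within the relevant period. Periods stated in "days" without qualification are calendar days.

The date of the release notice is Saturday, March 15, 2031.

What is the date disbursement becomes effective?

May 20, 2031

The last day of the objection period: 21 calendar days after March 15, 2031 is April 5, 2031.
The last day of the consultation period: 15 business days after Saturday, April 5, 2031, skipping weekends — Apr 7, Apr 8, Apr 9, Apr 10, …, Apr 23, Apr 24, Apr 25 — lands on Friday, April 25, 2031.
The date disbursement becomes effective: April 25, 2031 + 25 days = May 20, 2031.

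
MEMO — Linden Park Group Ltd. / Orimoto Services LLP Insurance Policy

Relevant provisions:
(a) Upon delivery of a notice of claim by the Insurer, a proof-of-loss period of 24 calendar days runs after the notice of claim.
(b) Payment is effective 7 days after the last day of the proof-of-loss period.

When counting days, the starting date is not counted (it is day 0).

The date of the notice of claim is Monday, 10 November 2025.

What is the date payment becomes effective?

11 December 2025

The last day of the proof-of-loss period: 10 November 2025 + 24 days = 4 December 2025.
The date payment becomes effective: 4 December 2025 + 7 days = 11 December 2025.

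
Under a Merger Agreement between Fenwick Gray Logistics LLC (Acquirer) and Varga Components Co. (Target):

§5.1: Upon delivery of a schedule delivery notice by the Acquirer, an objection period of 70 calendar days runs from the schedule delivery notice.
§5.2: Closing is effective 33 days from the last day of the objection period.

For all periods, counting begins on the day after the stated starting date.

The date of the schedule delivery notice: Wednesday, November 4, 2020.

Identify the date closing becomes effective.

February 15, 2021

The last day of the objection period: November 4, 2020 + 70 days = January 13, 2021.
Adding 33 calendar days to January 13, 2021 gives February 15, 2021, which is the date closing becomes effective.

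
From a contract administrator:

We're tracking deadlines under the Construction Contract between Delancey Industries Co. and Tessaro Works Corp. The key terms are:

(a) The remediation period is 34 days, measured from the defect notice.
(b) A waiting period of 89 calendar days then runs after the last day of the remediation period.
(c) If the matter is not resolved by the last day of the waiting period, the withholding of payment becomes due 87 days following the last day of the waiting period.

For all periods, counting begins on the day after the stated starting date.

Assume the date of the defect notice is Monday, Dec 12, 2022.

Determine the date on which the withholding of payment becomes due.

Jul 10, 2023

The last day of the remediation period: 34 calendar days after Dec 12, 2022 is Jan 15, 2023.
The last day of the waiting period: 89 calendar days after Jan 15, 2023 is Apr 14, 2023.
Adding 87 calendar days to Apr 14, 2023 gives Jul 10, 2023, which is the date on which the withholding of payment becomes due.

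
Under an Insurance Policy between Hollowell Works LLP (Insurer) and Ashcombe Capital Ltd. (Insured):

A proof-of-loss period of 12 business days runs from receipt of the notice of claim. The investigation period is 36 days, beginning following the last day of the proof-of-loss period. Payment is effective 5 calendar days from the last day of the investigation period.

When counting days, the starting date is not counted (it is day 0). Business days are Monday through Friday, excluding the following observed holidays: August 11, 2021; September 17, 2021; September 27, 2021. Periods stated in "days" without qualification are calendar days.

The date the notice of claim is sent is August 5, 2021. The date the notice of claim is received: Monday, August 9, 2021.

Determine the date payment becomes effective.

October 6, 2021

From Monday, August 9, 2021, 12 business days (Aug 10, Aug 12, Aug 13, Aug 16, …, Aug 24, Aug 25, Aug 26, skipping weekends and the listed holiday on Aug 11) brings us to Thursday, August 26, 2021, which is the last day of the proof-of-loss period.
The last day of the investigation period: August 26, 2021 + 36 days = October 1, 2021.
Adding 5 calendar days to October 1, 2021 gives October 6, 2021, which is the date payment becomes effective.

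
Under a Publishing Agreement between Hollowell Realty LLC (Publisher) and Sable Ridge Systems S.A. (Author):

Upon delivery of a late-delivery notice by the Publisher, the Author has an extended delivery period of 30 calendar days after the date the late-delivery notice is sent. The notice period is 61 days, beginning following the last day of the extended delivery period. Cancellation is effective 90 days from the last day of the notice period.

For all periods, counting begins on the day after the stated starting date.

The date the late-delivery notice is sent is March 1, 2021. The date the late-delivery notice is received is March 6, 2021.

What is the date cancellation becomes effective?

The last day of the extended delivery period: 30 calendar days after March 1, 2021 is March 31, 2021.
The last day of the notice period: March 31, 2021 + 61 days = May 31, 2021.
Adding 90 calendar days to May 31, 2021 gives August 29, 2021, which is the date cancellation becomes effective.

August 29, 2021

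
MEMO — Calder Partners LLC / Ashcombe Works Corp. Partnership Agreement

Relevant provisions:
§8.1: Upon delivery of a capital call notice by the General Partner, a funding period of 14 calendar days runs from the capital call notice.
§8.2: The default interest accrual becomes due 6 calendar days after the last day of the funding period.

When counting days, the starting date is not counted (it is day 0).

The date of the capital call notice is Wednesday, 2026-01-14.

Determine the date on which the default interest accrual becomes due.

2026-02-03

Adding 14 calendar days to 2026-01-14 gives 2026-01-28, which is the last day of the funding period.
The date on which the default interest accrual becomes due: 2026-01-28 + 6 days = 2026-02-03.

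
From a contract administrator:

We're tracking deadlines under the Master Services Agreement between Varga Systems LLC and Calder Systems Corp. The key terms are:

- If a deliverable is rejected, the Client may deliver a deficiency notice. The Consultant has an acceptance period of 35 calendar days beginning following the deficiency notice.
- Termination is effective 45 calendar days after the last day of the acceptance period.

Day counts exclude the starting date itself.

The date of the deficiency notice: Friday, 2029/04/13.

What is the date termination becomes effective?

The last day of the acceptance period: 35 calendar days after 2029/04/13 is 2029/05/18.
The date termination becomes effective: 45 calendar days after 2029/05/18 is 2029/07/02.

2029/07/02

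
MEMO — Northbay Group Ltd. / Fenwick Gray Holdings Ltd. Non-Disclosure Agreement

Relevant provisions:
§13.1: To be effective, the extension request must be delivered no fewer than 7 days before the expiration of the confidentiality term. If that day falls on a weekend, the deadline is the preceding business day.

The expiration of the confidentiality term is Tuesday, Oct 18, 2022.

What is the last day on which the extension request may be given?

Oct 11, 2022

Counting back 7 calendar days from Oct 18, 2022 gives Oct 11, 2022. That is a Tuesday, so no adjustment is needed.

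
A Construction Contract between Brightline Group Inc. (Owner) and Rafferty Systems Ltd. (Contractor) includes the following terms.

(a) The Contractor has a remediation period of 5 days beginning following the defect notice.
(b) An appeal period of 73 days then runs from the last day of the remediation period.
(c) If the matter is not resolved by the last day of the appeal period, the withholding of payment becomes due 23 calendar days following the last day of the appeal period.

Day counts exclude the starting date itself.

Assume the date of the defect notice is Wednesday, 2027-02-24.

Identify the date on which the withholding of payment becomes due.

2027-06-05

Adding 5 calendar days to 2027-02-24 gives 2027-03-01, which is the last day of the remediation period.
Adding 73 calendar days to 2027-03-01 gives 2027-05-13, which is the last day of the appeal period.
Adding 23 calendar days to 2027-05-13 gives 2027-06-05, which is the date on which the withholding of payment becomes due.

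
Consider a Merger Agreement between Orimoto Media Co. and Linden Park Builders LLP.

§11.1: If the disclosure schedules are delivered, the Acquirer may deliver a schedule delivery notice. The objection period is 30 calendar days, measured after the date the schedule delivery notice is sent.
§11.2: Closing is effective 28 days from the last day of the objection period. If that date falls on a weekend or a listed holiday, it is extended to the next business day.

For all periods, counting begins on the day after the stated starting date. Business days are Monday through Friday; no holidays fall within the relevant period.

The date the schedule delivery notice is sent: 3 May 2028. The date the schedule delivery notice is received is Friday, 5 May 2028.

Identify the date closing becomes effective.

Adding 30 calendar days to 3 May 2028 gives 2 June 2028, which is the last day of the objection period.
The date closing becomes effective: 28 calendar days after 2 June 2028 is 30 June 2028. 30 June 2028 is a Friday, so no roll-forward applies.

30 June 2028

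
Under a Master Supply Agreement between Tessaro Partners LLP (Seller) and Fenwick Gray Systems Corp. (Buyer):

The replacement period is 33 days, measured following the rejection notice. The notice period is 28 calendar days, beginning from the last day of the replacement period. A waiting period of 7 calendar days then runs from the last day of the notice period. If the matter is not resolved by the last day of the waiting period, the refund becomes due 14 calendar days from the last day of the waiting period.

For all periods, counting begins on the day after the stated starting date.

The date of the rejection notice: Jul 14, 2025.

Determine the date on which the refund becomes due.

Adding 33 calendar days to Jul 14, 2025 gives Aug 16, 2025, which is the last day of the replacement period.
Adding 28 calendar days to Aug 16, 2025 gives Sep 13, 2025, which is the last day of the notice period.
The last day of the waiting period: 7 calendar days after Sep 13, 2025 is Sep 20, 2025.
Adding 14 calendar days to Sep 20, 2025 gives Oct 4, 2025, which is the date on which the refund becomes due.

Oct 4, 2025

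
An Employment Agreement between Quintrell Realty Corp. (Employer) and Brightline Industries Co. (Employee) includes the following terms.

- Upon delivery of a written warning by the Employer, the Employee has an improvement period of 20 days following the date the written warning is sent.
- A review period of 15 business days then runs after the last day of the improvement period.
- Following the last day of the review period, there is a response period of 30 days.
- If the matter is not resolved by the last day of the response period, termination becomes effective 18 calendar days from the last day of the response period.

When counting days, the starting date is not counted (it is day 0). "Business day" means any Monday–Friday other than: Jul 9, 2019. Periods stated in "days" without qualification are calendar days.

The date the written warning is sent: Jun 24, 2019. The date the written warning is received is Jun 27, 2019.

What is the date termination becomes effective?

Sep 19, 2019

The last day of the improvement period: 20 calendar days after Jun 24, 2019 is Jul 14, 2019.
The last day of the review period: counting 15 business days from Sunday, Jul 14, 2019 (Jul 15, Jul 16, Jul 17, Jul 18, …, Jul 31, Aug 1, Aug 2, skipping weekends) reaches Friday, Aug 2, 2019.
Adding 30 calendar days to Aug 2, 2019 gives Sep 1, 2019, which is the last day of the response period.
The date termination becomes effective: Sep 1, 2019 + 18 days = Sep 19, 2019.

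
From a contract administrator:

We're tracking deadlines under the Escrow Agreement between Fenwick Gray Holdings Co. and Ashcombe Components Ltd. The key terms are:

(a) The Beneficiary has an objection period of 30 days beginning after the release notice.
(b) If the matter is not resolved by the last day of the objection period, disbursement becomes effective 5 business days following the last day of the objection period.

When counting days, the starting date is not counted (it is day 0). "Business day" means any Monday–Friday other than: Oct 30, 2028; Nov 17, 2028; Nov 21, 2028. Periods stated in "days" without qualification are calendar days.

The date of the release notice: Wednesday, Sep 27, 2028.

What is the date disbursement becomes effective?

The last day of the objection period: 30 calendar days after Sep 27, 2028 is Oct 27, 2028.
The date disbursement becomes effective: counting 5 business days from Friday, Oct 27, 2028 (Oct 31, Nov 1, Nov 2, Nov 3, Nov 6, skipping weekends and the listed holiday on Oct 30) reaches Monday, Nov 6, 2028.

Nov 6, 2028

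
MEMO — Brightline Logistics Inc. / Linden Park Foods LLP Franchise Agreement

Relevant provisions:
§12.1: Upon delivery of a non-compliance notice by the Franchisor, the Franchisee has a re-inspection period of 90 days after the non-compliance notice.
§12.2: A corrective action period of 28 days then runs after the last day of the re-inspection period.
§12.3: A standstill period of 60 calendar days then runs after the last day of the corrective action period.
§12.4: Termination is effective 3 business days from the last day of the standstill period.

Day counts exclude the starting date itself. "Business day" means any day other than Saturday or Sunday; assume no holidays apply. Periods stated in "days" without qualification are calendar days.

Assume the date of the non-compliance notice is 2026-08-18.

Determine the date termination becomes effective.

2027-02-17

The last day of the re-inspection period: 2026-08-18 + 90 days = 2026-11-16.
The last day of the corrective action period: 2026-11-16 + 28 days = 2026-12-14.
The last day of the standstill period: 2026-12-14 + 60 days = 2027-02-12.
From Friday, 2027-02-12, 3 business days (Feb 15, Feb 16, Feb 17, skipping weekends) brings us to Wednesday, 2027-02-17, which is the date termination becomes effective.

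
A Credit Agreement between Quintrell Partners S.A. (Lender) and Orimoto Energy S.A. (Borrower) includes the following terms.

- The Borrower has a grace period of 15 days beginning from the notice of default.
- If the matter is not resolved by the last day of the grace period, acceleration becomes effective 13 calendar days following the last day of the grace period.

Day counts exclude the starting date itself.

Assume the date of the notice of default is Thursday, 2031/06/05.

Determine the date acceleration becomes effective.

2031/07/03

The last day of the grace period: 15 calendar days after 2031/06/05 is 2031/06/20.
The date acceleration becomes effective: 2031/06/20 + 13 days = 2031/07/03.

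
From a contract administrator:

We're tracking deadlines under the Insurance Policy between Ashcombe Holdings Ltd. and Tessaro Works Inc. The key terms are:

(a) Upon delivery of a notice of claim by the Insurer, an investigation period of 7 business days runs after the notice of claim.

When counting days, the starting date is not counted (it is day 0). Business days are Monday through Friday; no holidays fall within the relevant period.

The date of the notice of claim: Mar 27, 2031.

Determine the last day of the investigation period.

From Thursday, Mar 27, 2031, 7 business days (Mar 28, Mar 31, Apr 1, Apr 2, Apr 3, Apr 4, Apr 7, skipping weekends) brings us to Monday, Apr 7, 2031, which is the last day of the investigation period.

Apr 7, 2031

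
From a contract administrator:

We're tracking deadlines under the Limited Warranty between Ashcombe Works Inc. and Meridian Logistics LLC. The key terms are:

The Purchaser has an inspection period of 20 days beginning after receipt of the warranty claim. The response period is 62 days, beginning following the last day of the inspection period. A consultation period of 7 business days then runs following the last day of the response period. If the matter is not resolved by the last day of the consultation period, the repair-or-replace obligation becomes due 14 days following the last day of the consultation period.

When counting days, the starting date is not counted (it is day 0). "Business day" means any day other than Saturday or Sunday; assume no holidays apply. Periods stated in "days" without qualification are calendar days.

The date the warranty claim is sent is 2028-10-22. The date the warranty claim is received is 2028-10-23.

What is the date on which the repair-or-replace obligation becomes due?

The last day of the inspection period: 2028-10-23 + 20 days = 2028-11-12.
Adding 62 calendar days to 2028-11-12 gives 2029-01-13, which is the last day of the response period.
The last day of the consultation period: counting 7 business days from Saturday, 2029-01-13 (Jan 15, Jan 16, Jan 17, Jan 18, Jan 19, Jan 22, Jan 23, skipping weekends) reaches Tuesday, 2029-01-23.
The date on which the repair-or-replace obligation becomes due: 2029-01-23 + 14 days = 2029-02-06.

2029-02-06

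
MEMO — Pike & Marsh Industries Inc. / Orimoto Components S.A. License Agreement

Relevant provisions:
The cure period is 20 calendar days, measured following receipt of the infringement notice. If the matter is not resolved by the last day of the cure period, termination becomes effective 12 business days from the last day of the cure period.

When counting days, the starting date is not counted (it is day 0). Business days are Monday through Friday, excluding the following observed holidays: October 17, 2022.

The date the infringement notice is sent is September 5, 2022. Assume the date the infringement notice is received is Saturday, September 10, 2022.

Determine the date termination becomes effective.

October 19, 2022

The last day of the cure period: September 10, 2022 + 20 days = September 30, 2022.
From Friday, September 30, 2022, 12 business days (Oct 3, Oct 4, Oct 5, Oct 6, …, Oct 14, Oct 18, Oct 19, skipping weekends and the listed holiday on Oct 17) brings us to Wednesday, October 19, 2022, which is the date termination becomes effective.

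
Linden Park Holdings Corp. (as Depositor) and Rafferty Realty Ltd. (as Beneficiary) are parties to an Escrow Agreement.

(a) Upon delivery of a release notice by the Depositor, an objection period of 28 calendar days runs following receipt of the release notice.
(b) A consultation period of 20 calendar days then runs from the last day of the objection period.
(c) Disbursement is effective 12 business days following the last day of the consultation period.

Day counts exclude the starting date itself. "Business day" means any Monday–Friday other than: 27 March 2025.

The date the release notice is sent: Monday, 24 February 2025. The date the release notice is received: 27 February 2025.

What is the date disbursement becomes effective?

The last day of the objection period: 27 February 2025 + 28 days = 27 March 2025.
The last day of the consultation period: 20 calendar days after 27 March 2025 is 16 April 2025.
From Wednesday, 16 April 2025, 12 business days (Apr 17, Apr 18, Apr 21, Apr 22, …, Apr 30, May 1, May 2, skipping weekends) brings us to Friday, 2 May 2025, which is the date disbursement becomes effective.

2 May 2025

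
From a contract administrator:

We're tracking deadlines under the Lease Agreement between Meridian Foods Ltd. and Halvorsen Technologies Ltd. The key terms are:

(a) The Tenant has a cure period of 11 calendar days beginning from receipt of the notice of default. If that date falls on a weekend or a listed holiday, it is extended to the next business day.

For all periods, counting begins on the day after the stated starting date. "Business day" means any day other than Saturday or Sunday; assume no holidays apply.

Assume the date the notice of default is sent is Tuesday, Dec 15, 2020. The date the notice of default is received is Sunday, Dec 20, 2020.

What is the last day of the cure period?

The last day of the cure period: 11 calendar days after Dec 20, 2020 is Dec 31, 2020. Dec 31, 2020 is a Thursday, so no roll-forward applies.

Dec 31, 2020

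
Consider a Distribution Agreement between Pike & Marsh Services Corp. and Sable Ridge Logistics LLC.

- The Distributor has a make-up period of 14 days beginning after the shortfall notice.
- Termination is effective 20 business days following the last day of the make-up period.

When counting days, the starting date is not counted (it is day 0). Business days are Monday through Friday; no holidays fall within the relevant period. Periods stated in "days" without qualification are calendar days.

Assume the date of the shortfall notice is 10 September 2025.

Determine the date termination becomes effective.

22 October 2025

Adding 14 calendar days to 10 September 2025 gives 24 September 2025, which is the last day of the make-up period.
The date termination becomes effective: counting 20 business days from Wednesday, 24 September 2025 (Sep 25, Sep 26, Sep 29, Sep 30, …, Oct 20, Oct 21, Oct 22, skipping weekends) reaches Wednesday, 22 October 2025.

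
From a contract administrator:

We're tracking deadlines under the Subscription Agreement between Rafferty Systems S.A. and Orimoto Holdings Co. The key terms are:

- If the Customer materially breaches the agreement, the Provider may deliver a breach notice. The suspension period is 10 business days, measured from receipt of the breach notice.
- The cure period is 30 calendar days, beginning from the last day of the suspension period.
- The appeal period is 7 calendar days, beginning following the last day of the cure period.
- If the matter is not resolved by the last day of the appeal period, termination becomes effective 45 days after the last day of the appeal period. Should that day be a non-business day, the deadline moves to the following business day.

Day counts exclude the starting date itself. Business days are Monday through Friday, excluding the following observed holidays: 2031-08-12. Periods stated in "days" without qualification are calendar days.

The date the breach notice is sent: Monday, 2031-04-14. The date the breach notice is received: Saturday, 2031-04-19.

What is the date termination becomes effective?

The last day of the suspension period: counting 10 business days from Saturday, 2031-04-19 (Apr 21, Apr 22, Apr 23, Apr 24, Apr 25, Apr 28, Apr 29, Apr 30, May 1, May 2, skipping weekends) reaches Friday, 2031-05-02.
Adding 30 calendar days to 2031-05-02 gives 2031-06-01, which is the last day of the cure period.
The last day of the appeal period: 7 calendar days after 2031-06-01 is 2031-06-08.
Adding 45 calendar days to 2031-06-08 gives 2031-07-23, which is the date termination becomes effective. 2031-07-23 is a Wednesday and is not a listed holiday, so no roll-forward applies.

2031-07-23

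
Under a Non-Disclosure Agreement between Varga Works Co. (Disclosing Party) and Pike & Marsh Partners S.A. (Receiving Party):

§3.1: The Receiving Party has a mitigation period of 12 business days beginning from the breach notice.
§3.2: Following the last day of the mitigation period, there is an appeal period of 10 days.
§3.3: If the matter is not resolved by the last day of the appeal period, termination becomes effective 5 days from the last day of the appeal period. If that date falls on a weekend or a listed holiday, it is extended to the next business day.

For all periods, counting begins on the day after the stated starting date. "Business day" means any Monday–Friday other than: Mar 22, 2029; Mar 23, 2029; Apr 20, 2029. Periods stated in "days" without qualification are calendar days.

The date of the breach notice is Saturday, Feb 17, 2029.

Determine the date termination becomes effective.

From Saturday, Feb 17, 2029, 12 business days (Feb 19, Feb 20, Feb 21, Feb 22, …, Mar 2, Mar 5, Mar 6, skipping weekends) brings us to Tuesday, Mar 6, 2029, which is the last day of the mitigation period.
The last day of the appeal period: Mar 6, 2029 + 10 days = Mar 16, 2029.
The date termination becomes effective: Mar 16, 2029 + 5 days = Mar 21, 2029. Mar 21, 2029 is a Wednesday and is not a listed holiday, so no roll-forward applies.

Mar 21, 2029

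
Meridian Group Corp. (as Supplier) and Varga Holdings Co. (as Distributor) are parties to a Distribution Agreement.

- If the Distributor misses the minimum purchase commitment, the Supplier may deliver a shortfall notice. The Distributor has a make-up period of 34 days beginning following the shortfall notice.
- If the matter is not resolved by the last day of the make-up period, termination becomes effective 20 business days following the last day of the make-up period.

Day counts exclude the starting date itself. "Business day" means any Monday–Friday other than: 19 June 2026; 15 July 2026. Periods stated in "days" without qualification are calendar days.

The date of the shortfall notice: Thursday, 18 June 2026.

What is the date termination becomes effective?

19 August 2026

The last day of the make-up period: 18 June 2026 + 34 days = 22 July 2026.
The date termination becomes effective: counting 20 business days from Wednesday, 22 July 2026 (Jul 23, Jul 24, Jul 27, Jul 28, …, Aug 17, Aug 18, Aug 19, skipping weekends) reaches Wednesday, 19 August 2026.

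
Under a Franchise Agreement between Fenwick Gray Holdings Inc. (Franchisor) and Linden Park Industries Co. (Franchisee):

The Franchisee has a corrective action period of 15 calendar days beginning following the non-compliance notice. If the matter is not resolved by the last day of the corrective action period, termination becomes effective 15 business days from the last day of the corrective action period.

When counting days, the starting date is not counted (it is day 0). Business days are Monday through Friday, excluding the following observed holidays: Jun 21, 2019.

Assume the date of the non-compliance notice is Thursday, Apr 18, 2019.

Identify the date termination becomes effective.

Adding 15 calendar days to Apr 18, 2019 gives May 3, 2019, which is the last day of the corrective action period.
The date termination becomes effective: 15 business days after Friday, May 3, 2019, skipping weekends — May 6, May 7, May 8, May 9, …, May 22, May 23, May 24 — lands on Friday, May 24, 2019.

May 24, 2019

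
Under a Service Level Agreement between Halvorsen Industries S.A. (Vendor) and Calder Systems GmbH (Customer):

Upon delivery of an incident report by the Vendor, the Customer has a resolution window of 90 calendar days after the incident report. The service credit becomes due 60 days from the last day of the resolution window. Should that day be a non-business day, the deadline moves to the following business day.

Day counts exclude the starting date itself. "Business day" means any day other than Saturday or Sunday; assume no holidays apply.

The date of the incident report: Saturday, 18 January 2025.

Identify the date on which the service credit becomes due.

Adding 90 calendar days to 18 January 2025 gives 18 April 2025, which is the last day of the resolution window.
Adding 60 calendar days to 18 April 2025 gives 17 June 2025, which is the date on which the service credit becomes due. 17 June 2025 is a Tuesday, so no roll-forward applies.

17 June 2025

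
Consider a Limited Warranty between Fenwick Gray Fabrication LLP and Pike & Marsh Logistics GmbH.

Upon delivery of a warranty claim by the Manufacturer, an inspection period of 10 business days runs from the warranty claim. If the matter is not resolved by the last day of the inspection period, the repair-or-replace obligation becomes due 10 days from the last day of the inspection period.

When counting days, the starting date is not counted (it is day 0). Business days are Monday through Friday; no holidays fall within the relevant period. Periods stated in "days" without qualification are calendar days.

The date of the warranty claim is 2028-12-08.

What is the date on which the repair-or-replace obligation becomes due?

2029-01-01

The last day of the inspection period: 10 business days after Friday, 2028-12-08, skipping weekends — Dec 11, Dec 12, Dec 13, Dec 14, Dec 15, Dec 18, Dec 19, Dec 20, Dec 21, Dec 22 — lands on Friday, 2028-12-22.
The date on which the repair-or-replace obligation becomes due: 10 calendar days after 2028-12-22 is 2029-01-01.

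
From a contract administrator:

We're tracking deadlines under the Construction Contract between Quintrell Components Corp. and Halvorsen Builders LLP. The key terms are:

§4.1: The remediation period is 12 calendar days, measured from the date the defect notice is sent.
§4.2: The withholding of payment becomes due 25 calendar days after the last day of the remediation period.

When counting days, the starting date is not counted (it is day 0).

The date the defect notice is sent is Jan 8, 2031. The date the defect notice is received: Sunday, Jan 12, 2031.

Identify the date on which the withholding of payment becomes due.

Feb 14, 2031

The last day of the remediation period: 12 calendar days after Jan 8, 2031 is Jan 20, 2031.
The date on which the withholding of payment becomes due: 25 calendar days after Jan 20, 2031 is Feb 14, 2031.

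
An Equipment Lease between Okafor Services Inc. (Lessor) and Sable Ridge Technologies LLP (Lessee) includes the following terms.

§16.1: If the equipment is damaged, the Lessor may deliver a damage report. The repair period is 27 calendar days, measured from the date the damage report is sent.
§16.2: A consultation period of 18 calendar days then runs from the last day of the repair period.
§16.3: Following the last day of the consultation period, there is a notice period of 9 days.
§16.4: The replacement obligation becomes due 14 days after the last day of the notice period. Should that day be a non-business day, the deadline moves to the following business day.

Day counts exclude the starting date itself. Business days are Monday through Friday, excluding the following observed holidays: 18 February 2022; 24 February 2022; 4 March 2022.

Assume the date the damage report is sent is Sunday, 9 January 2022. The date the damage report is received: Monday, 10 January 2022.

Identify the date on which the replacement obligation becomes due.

The last day of the repair period: 9 January 2022 + 27 days = 5 February 2022.
Adding 18 calendar days to 5 February 2022 gives 23 February 2022, which is the last day of the consultation period.
The last day of the notice period: 9 calendar days after 23 February 2022 is 4 March 2022.
The date on which the replacement obligation becomes due: 14 calendar days after 4 March 2022 is 18 March 2022. 18 March 2022 is a Friday and is not a listed holiday, so no roll-forward applies.

18 March 2022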